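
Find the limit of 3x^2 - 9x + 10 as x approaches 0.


Since polynomials are continuous, we use direct substitution.
lim(x->0) of 3x^2 - 9x + 10
= 3 * 0^2 - 9 * 0 + 10
= 0 + 0 + 10
= 10

10


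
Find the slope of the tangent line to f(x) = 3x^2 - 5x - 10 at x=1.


The slope of the tangent line equals f'(x) at the point.
f(x) = 3x^2 - 5x - 10
f'(x) = 6x - 5
At x = 1:
f'(1) = 6 * 1 - 5
= 6 - 5
= 1

1


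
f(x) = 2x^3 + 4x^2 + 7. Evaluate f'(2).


Differentiate f(x) = 2x^3 + 4x^2 + 7 term by term:
f'(x) = 6x^2 + 8x
Substitute x = 2:
f'(2) = 6 * 2^2 + 8 * 2 + 0
= 24 + 16 + 0
= 40

40


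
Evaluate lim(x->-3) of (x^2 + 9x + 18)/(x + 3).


Direct substitution gives 0/0, so we factor the numerator.
Factor: (x^2 + 9x + 18) = (x + 3)(x + 6)
Cancel the common factor (x + 3):
(x^2 + 9x + 18)/(x + 3) = (x + 6)
Now substitute x = -3:
= (-3) - (-6) = 3

3


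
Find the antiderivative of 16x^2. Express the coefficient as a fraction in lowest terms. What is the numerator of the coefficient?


Apply the power rule for integration:
integral of ax^n dx = a/(n+1) * x^(n+1) + C
integral of 16x^2 dx
= 16/3 * x^3 + C
The coefficient in lowest terms is 16/3, and its numerator is 16

16


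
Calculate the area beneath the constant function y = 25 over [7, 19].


The area under a constant function y = 25 is a rectangle.
Width = 19 - 7 = 12
Height = 25
Area = width * height
= 12 * 25
= 300

300


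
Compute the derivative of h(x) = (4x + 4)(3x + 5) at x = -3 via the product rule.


Let u(x) = 4x + 4 and v(x) = 3x + 5
u'(x) = 4
v'(x) = 3
Product rule: h'(x) = u'(x)*v(x) + u(x)*v'(x)
= 4 * (3x + 5) + (4x + 4) * 3
At x = -3:
u(-3) = 4 * (-3) + 4 = -8
v(-3) = 3 * (-3) + 5 = -4
h'(-3) = 4 * (-4) + (-8) * 3
= -16 - 24
= -40

-40


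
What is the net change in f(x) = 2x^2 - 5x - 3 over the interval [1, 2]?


Net change = f(b) - f(a)
f(x) = 2x^2 - 5x - 3
Compute f(2):
f(2) = 2 * 2^2 - 5 * 2 - 3
= 8 - 10 - 3
= -5
Compute f(1):
f(1) = 2 * 1^2 - 5 * 1 - 3
= 2 - 5 - 3
= -6
Net change = -5 - (-6) = 1

1


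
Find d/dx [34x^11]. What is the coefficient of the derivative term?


We apply the power rule: d/dx [ax^n] = a*n * x^(n-1)
d/dx [34x^11]
= 34 * 11 * x^(11-1)
= 374x^10
The coefficient is 374

374


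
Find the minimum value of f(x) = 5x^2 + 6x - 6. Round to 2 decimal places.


For a quadratic f(x) = ax^2 + bx + c with a > 0, the minimum is at the vertex.
Vertex x-coordinate: x = -b/(2a)
x = -(6) / (2 * 5)
x = -6/10 = -3/5
Substitute back to find the minimum value:
f(-3/5) = 5 * (-3/5)^2 + 6 * (-3/5) - 6
= 9/5 - 18/5 - 6
= -39/5 = -7.80

-7.80


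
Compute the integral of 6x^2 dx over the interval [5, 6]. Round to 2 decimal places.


Find the antiderivative of 6x^2:
F(x) = 6/3 * x^3
Apply the Fundamental Theorem of Calculus:
F(6) - F(5)
= 6/3 * 6^3 - 6/3 * 5^3
= 6/3 * (216 - 125)
= 6/3 * 91
= 182 = 182.00

182.00


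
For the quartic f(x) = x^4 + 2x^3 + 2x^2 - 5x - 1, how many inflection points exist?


Inflection points occur where f''(x) = 0 and concavity changes.
f(x) = x^4 + 2x^3 + 2x^2 - 5x - 1
f'(x) = 4x^3 + 6x^2 + 4x - 5
f''(x) = 12x^2 + 12x + 4
This is a quadratic in x. Use the discriminant to count real roots.
Discriminant = (12)^2 - 4 * 12 * 4
= 144 - 192
= -48
Since discriminant < 0, f''(x) = 0 has no real solutions.
Number of inflection points: 0

0


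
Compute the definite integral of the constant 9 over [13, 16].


The integral of a constant k over [a, b] equals k * (b - a).
integral from 13 to 16 of 9 dx
= 9 * (16 - 13)
= 9 * 3
= 27

27


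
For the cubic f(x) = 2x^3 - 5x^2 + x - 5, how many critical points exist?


Find where f'(x) = 0:
f(x) = 2x^3 - 5x^2 + x - 5
f'(x) = 6x^2 - 10x + 1
This is a quadratic in x. Use the discriminant to count real roots.
Discriminant = (-10)^2 - 4 * 6 * 1
= 100 - 24
= 76
Since discriminant > 0, f'(x) = 0 has 2 real solutions.
Number of critical points: 2

2


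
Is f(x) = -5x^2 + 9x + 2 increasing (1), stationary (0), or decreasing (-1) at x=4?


Compute f'(x) to determine behavior:
f'(x) = -10x + 9
f'(4) = -10 * 4 + 9
= -40 + 9
= -31
Since f'(4) < 0, the function is decreasing (-1)

-1


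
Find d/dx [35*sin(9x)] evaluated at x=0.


Apply the chain rule to differentiate 35*sin(9x):
d/dx [35*sin(9x)]
= 35 * cos(9x) * d/dx(9x)
= 35 * 9 * cos(9x)
= 315 * cos(9x)
Evaluate at x = 0:
= 315 * cos(0)
= 315 * 1
= 315

315


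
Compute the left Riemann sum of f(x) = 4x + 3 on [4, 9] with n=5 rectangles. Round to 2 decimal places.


Left Riemann sum uses left endpoints of each subinterval.
Interval: [4, 9], n = 5
dx = (9 - 4) / 5 = 1
Left endpoints: [4, 5, 6, 7, 8]
f values: [19, 23, 27, 31, 35]
Sum = dx * (sum of f values)
= 1 * 135
= 135 = 135.00

135.00


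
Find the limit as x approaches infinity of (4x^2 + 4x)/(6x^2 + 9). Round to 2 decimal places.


For limits at infinity with equal-degree polynomials,
we compare leading coefficients.
Numerator leading term: 4x^2
Denominator leading term: 6x^2
Divide both by x^2:
lim = (4 + 4/x) / (6 + 9/x^2)
As x -> infinity, the 1/x and 1/x^2 terms vanish:
= 4/6 = 2/3 ≈ 0.67

0.67


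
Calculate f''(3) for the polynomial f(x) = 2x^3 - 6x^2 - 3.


First derivative:
f'(x) = 6x^2 - 12x
Second derivative:
f''(x) = 12x - 12
Substitute x = 3:
f''(3) = 12 * 3 - 12
= 36 - 12
= 24

24


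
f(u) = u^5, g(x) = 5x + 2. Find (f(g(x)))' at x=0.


Using the chain rule: (f(g(x)))' = f'(g(x)) * g'(x)
First, find g(0):
g(0) = 5 * 0 + 2 = 2
Next, f'(u) = 5u^4
And g'(x) = 5
So f'(g(0)) * g'(0)
= 5 * 2^4 * 5
= 5 * 16 * 5
= 400

400


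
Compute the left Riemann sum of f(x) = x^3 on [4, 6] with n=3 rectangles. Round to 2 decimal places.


Left Riemann sum uses left endpoints of each subinterval.
Interval: [4, 6], n = 3
dx = (6 - 4) / 3 = 2/3
Left endpoints: [4, 14/3, 16/3]
f values: [64, 2744/27, 4096/27]
Sum = dx * (sum of f values)
= 2/3 * 952/3
= 1904/9 ≈ 211.56

211.56


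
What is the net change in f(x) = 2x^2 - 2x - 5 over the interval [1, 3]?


Net change = f(b) - f(a)
f(x) = 2x^2 - 2x - 5
Compute f(3):
f(3) = 2 * 3^2 - 2 * 3 - 5
= 18 - 6 - 5
= 7
Compute f(1):
f(1) = 2 * 1^2 - 2 * 1 - 5
= 2 - 2 - 5
= -5
Net change = 7 - (-5) = 12

12


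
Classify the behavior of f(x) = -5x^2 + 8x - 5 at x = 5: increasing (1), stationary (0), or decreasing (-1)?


Compute f'(x) to determine behavior:
f'(x) = -10x + 8
f'(5) = -10 * 5 + 8
= -50 + 8
= -42
Since f'(5) < 0, the function is decreasing (-1)

-1


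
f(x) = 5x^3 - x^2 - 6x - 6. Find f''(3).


First derivative:
f'(x) = 15x^2 - 2x - 6
Second derivative:
f''(x) = 30x - 2
Substitute x = 3:
f''(3) = 30 * 3 - 2
= 90 - 2
= 88

88


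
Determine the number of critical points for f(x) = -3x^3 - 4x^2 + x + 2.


Find where f'(x) = 0:
f(x) = -3x^3 - 4x^2 + x + 2
f'(x) = -9x^2 - 8x + 1
This is a quadratic in x. Use the discriminant to count real roots.
Discriminant = (-8)^2 - 4 * (-9) * 1
= 64 - (-36)
= 100
Since discriminant > 0, f'(x) = 0 has 2 real solutions.
Number of critical points: 2

2


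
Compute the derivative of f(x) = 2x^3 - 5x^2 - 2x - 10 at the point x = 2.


Differentiate f(x) = 2x^3 - 5x^2 - 2x - 10 term by term:
f'(x) = 6x^2 - 10x - 2
Substitute x = 2:
f'(2) = 6 * 2^2 - 10 * 2 - 2
= 24 - 20 - 2
= 2

2


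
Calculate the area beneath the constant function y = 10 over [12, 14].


The area under a constant function y = 10 is a rectangle.
Width = 14 - 12 = 2
Height = 10
Area = width * height
= 2 * 10
= 20

20


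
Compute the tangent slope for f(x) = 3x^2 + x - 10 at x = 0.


The slope of the tangent line equals f'(x) at the point.
f(x) = 3x^2 + x - 10
f'(x) = 6x + 1
At x = 0:
f'(0) = 6 * 0 + 1
= 0 + 1
= 1

1


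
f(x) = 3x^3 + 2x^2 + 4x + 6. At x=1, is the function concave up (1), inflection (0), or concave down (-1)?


Concavity is determined by the sign of f''(x).
f(x) = 3x^3 + 2x^2 + 4x + 6
f'(x) = 9x^2 + 4x + 4
f''(x) = 18x + 4
f''(1) = 18 * 1 + 4
= 18 + 4
= 22
Since f''(1) > 0, the function is concave up (1)

1


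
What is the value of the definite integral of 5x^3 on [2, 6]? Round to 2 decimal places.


Find the antiderivative of 5x^3:
F(x) = 5/4 * x^4
Apply the Fundamental Theorem of Calculus:
F(6) - F(2)
= 5/4 * 6^4 - 5/4 * 2^4
= 5/4 * (1296 - 16)
= 5/4 * 1280
= 1600 = 1600.00

1600.00


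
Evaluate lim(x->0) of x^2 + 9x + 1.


Since polynomials are continuous, we use direct substitution.
lim(x->0) of x^2 + 9x + 1
= 1 * 0^2 + 9 * 0 + 1
= 0 + 0 + 1
= 1

1


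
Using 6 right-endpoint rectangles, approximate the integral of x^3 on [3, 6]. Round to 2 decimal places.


Right Riemann sum uses right endpoints of each subinterval.
Interval: [3, 6], n = 6
dx = (6 - 3) / 6 = 1/2
Right endpoints: [7/2, 4, 9/2, 5, 11/2, 6]
f values: [343/8, 64, 729/8, 125, 1331/8, 216]
Sum = dx * (sum of f values)
= 1/2 * 5643/8
= 5643/16 ≈ 352.69

352.69


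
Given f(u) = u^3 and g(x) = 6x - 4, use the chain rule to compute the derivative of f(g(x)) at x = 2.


Using the chain rule: (f(g(x)))' = f'(g(x)) * g'(x)
First, find g(2):
g(2) = 6 * 2 - 4 = 8
Next, f'(u) = 3u^2
And g'(x) = 6
So f'(g(2)) * g'(2)
= 3 * 8^2 * 6
= 3 * 64 * 6
= 1152

1152


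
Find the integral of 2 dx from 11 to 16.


The integral of a constant k over [a, b] equals k * (b - a).
integral from 11 to 16 of 2 dx
= 2 * (16 - 11)
= 2 * 5
= 10

10


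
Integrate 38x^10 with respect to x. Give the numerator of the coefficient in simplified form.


Apply the power rule for integration:
integral of ax^n dx = a/(n+1) * x^(n+1) + C
integral of 38x^10 dx
= 38/11 * x^11 + C
The coefficient in lowest terms is 38/11, and its numerator is 38

38


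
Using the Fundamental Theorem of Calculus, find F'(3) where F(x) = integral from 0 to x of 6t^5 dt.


By the Fundamental Theorem of Calculus (Part 1):
If F(x) = integral from 0 to x of f(t) dt, then F'(x) = f(x)
Here f(t) = 6t^5
So F'(x) = 6x^5
Evaluate at x = 3:
F'(3) = 6 * 3^5
= 6 * 243
= 1458

1458


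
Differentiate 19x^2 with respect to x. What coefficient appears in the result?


We apply the power rule: d/dx [ax^n] = a*n * x^(n-1)
d/dx [19x^2]
= 19 * 2 * x^(2-1)
= 38x
The coefficient is 38

38


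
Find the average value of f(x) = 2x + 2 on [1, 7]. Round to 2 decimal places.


Average value = 1/(b-a) * integral from a to b of f(x) dx
First compute the integral of 2x + 2:
F(x) = x^2 + 2x
F(7) = 1 * 49 + 2 * 7 = 63
F(1) = 1 * 1 + 2 * 1 = 3
Integral = 63 - 3 = 60
Average = 60 / (7 - 1) = 60 / 6
= 10 = 10.00

10.00


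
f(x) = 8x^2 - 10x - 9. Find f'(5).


Differentiate term by term using power and sum rules:
f(x) = 8x^2 - 10x - 9
f'(x) = 16x - 10
Substitute x = 5:
f'(5) = 16 * 5 - 10
= 80 - 10
= 70

70


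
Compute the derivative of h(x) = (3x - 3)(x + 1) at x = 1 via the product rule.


Let u(x) = 3x - 3 and v(x) = x + 1
u'(x) = 3
v'(x) = 1
Product rule: h'(x) = u'(x)*v(x) + u(x)*v'(x)
= 3 * (x + 1) + (3x - 3) * 1
At x = 1:
u(1) = 3 * 1 - 3 = 0
v(1) = 1 * 1 + 1 = 2
h'(1) = 3 * 2 + 0 * 1
= 6 + 0
= 6

6


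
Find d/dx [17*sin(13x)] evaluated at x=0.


Apply the chain rule to differentiate 17*sin(13x):
d/dx [17*sin(13x)]
= 17 * cos(13x) * d/dx(13x)
= 17 * 13 * cos(13x)
= 221 * cos(13x)
Evaluate at x = 0:
= 221 * cos(0)
= 221 * 1
= 221

221


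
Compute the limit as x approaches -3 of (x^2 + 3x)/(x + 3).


Direct substitution gives 0/0, so we factor the numerator.
Factor: (x^2 + 3x) = (x + 3)(x)
Cancel the common factor (x + 3):
(x^2 + 3x)/(x + 3) = (x)
Now substitute x = -3:
= (-3) - (0) = -3

-3


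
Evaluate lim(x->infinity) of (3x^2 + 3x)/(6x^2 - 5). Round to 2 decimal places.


For limits at infinity with equal-degree polynomials,
we compare leading coefficients.
Numerator leading term: 3x^2
Denominator leading term: 6x^2
Divide both by x^2:
lim = (3 + 3/x) / (6 - 5/x^2)
As x -> infinity, the 1/x and 1/x^2 terms vanish:
= 3/6 = 1/2 = 0.50

0.50


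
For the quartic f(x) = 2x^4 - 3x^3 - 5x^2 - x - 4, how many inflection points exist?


Inflection points occur where f''(x) = 0 and concavity changes.
f(x) = 2x^4 - 3x^3 - 5x^2 - x - 4
f'(x) = 8x^3 - 9x^2 - 10x - 1
f''(x) = 24x^2 - 18x - 10
This is a quadratic in x. Use the discriminant to count real roots.
Discriminant = (-18)^2 - 4 * 24 * (-10)
= 324 - (-960)
= 1284
Since discriminant > 0, f''(x) = 0 has 2 distinct real solutions.
A quadratic with two distinct real roots changes sign at each root, so concavity changes at both.
Number of inflection points: 2

2


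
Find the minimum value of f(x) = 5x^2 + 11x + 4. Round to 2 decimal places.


For a quadratic f(x) = ax^2 + bx + c with a > 0, the minimum is at the vertex.
Vertex x-coordinate: x = -b/(2a)
x = -(11) / (2 * 5)
x = -11/10
Substitute back to find the minimum value:
f(-11/10) = 5 * (-11/10)^2 + 11 * (-11/10) + 4
= 121/20 - 121/10 + 4
= -41/20 = -2.05

-2.05


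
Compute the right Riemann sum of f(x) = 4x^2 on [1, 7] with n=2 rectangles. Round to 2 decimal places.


Right Riemann sum uses right endpoints of each subinterval.
Interval: [1, 7], n = 2
dx = (7 - 1) / 2 = 3
Right endpoints: [4, 7]
f values: [64, 196]
Sum = dx * (sum of f values)
= 3 * 260
= 780 = 780.00

780.00


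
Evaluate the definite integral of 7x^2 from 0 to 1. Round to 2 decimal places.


Find the antiderivative of 7x^2:
F(x) = 7/3 * x^3
Apply the Fundamental Theorem of Calculus:
F(1) - F(0)
= 7/3 * 1^3 - 7/3 * 0^3
= 7/3 * (1 - 0)
= 7/3 * 1
= 7/3 ≈ 2.33

2.33


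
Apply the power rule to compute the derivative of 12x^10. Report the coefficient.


We apply the power rule: d/dx [ax^n] = a*n * x^(n-1)
d/dx [12x^10]
= 12 * 10 * x^(10-1)
= 120x^9
The coefficient is 120

120


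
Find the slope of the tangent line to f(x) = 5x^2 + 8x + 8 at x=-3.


The slope of the tangent line equals f'(x) at the point.
f(x) = 5x^2 + 8x + 8
f'(x) = 10x + 8
At x = -3:
f'(-3) = 10 * (-3) + 8
= -30 + 8
= -22

-22


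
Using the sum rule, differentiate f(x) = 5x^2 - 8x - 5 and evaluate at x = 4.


Differentiate term by term using power and sum rules:
f(x) = 5x^2 - 8x - 5
f'(x) = 10x - 8
Substitute x = 4:
f'(4) = 10 * 4 - 8
= 40 - 8
= 32

32


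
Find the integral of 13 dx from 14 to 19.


The integral of a constant k over [a, b] equals k * (b - a).
integral from 14 to 19 of 13 dx
= 13 * (19 - 14)
= 13 * 5
= 65

65


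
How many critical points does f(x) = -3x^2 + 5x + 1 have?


Find where f'(x) = 0:
f'(x) = -6x + 5
Set f'(x) = 0:
-6x + 5 = 0
x = -5 / (-6) = 5/6
This is a linear equation in x, so there is exactly one solution.
Number of critical points: 1

1


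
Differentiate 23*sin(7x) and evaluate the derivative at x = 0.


Apply the chain rule to differentiate 23*sin(7x):
d/dx [23*sin(7x)]
= 23 * cos(7x) * d/dx(7x)
= 23 * 7 * cos(7x)
= 161 * cos(7x)
Evaluate at x = 0:
= 161 * cos(0)
= 161 * 1
= 161

161


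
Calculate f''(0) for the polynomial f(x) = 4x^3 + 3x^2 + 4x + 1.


First derivative:
f'(x) = 12x^2 + 6x + 4
Second derivative:
f''(x) = 24x + 6
Substitute x = 0:
f''(0) = 24 * 0 + 6
= 0 + 6
= 6

6


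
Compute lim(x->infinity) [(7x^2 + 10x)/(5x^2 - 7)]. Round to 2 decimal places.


For limits at infinity with equal-degree polynomials,
we compare leading coefficients.
Numerator leading term: 7x^2
Denominator leading term: 5x^2
Divide both by x^2:
lim = (7 + 10/x) / (5 - 7/x^2)
As x -> infinity, the 1/x and 1/x^2 terms vanish:
= 7/5 = 1.40

1.40


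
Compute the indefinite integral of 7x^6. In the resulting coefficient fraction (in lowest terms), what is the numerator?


Apply the power rule for integration:
integral of ax^n dx = a/(n+1) * x^(n+1) + C
integral of 7x^6 dx
= 7/7 * x^7 + C
= 1 * x^7 + C
The coefficient in lowest terms is 1 = 1/1, so its numerator is 1

1


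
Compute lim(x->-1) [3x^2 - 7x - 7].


Since polynomials are continuous, we use direct substitution.
lim(x->-1) of 3x^2 - 7x - 7
= 3 * (-1)^2 - 7 * (-1) - 7
= 3 + 7 - 7
= 3

3


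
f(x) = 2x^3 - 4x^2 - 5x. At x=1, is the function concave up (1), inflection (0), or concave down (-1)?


Concavity is determined by the sign of f''(x).
f(x) = 2x^3 - 4x^2 - 5x
f'(x) = 6x^2 - 8x - 5
f''(x) = 12x - 8
f''(1) = 12 * 1 - 8
= 12 - 8
= 4
Since f''(1) > 0, the function is concave up (1)

1


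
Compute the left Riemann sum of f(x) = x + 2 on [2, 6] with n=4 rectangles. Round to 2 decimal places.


Left Riemann sum uses left endpoints of each subinterval.
Interval: [2, 6], n = 4
dx = (6 - 2) / 4 = 1
Left endpoints: [2, 3, 4, 5]
f values: [4, 5, 6, 7]
Sum = dx * (sum of f values)
= 1 * 22
= 22 = 22.00

22.00


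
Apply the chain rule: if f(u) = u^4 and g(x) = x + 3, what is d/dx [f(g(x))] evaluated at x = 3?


Using the chain rule: (f(g(x)))' = f'(g(x)) * g'(x)
First, find g(3):
g(3) = 1 * 3 + 3 = 6
Next, f'(u) = 4u^3
And g'(x) = 1
So f'(g(3)) * g'(3)
= 4 * 6^3 * 1
= 4 * 216 * 1
= 864

864


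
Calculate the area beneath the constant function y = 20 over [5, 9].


The area under a constant function y = 20 is a rectangle.
Width = 9 - 5 = 4
Height = 20
Area = width * height
= 4 * 20
= 80

80


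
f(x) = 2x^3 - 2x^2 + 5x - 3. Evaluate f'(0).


Differentiate f(x) = 2x^3 - 2x^2 + 5x - 3 term by term:
f'(x) = 6x^2 - 4x + 5
Substitute x = 0:
f'(0) = 6 * 0^2 - 4 * 0 + 5
= 0 + 0 + 5
= 5

5


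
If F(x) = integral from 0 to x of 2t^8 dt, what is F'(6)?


By the Fundamental Theorem of Calculus (Part 1):
If F(x) = integral from 0 to x of f(t) dt, then F'(x) = f(x)
Here f(t) = 2t^8
So F'(x) = 2x^8
Evaluate at x = 6:
F'(6) = 2 * 6^8
= 2 * 1679616
= 3359232

3359232


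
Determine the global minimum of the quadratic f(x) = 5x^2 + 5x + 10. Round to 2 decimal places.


For a quadratic f(x) = ax^2 + bx + c with a > 0, the minimum is at the vertex.
Vertex x-coordinate: x = -b/(2a)
x = -(5) / (2 * 5)
x = -5/10 = -1/2
Substitute back to find the minimum value:
f(-1/2) = 5 * (-1/2)^2 + 5 * (-1/2) + 10
= 5/4 - 5/2 + 10
= 35/4 = 8.75

8.75


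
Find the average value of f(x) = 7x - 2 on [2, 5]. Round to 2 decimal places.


Average value = 1/(b-a) * integral from a to b of f(x) dx
First compute the integral of 7x - 2:
F(x) = (7/2)x^2 - 2x
F(5) = 7/2 * 25 - 2 * 5 = 155/2
F(2) = 7/2 * 4 - 2 * 2 = 10
Integral = 155/2 - 10 = 135/2
Average = (135/2) / (5 - 2) = (135/2) / 3
= 45/2 = 22.50

22.50


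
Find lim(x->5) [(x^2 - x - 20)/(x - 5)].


Direct substitution gives 0/0, so we factor the numerator.
Factor: (x^2 - x - 20) = (x - 5)(x + 4)
Cancel the common factor (x - 5):
(x^2 - x - 20)/(x - 5) = (x + 4)
Now substitute x = 5:
= (5) - (-4) = 9

9


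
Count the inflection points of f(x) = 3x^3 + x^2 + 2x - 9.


Inflection points occur where f''(x) = 0 and concavity changes.
f(x) = 3x^3 + x^2 + 2x - 9
f'(x) = 9x^2 + 2x + 2
f''(x) = 18x + 2
Set f''(x) = 0:
18x + 2 = 0
x = -2 / 18 = -1/9
Since f''(x) is linear (degree 1), it changes sign at this point.
Therefore there is exactly 1 inflection point.

1


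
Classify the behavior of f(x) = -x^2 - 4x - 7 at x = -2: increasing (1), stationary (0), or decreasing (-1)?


Compute f'(x) to determine behavior:
f'(x) = -2x - 4
f'(-2) = -2 * (-2) - 4
= 4 - 4
= 0
Since f'(-2) = 0, the function is stationary (0)

0


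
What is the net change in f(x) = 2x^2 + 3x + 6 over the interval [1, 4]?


Net change = f(b) - f(a)
f(x) = 2x^2 + 3x + 6
Compute f(4):
f(4) = 2 * 4^2 + 3 * 4 + 6
= 32 + 12 + 6
= 50
Compute f(1):
f(1) = 2 * 1^2 + 3 * 1 + 6
= 2 + 3 + 6
= 11
Net change = 50 - 11 = 39

39


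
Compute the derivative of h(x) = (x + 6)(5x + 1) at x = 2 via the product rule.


Let u(x) = x + 6 and v(x) = 5x + 1
u'(x) = 1
v'(x) = 5
Product rule: h'(x) = u'(x)*v(x) + u(x)*v'(x)
= 1 * (5x + 1) + (x + 6) * 5
At x = 2:
u(2) = 1 * 2 + 6 = 8
v(2) = 5 * 2 + 1 = 11
h'(2) = 1 * 11 + 8 * 5
= 11 + 40
= 51

51


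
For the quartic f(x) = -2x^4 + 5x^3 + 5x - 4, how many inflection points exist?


Inflection points occur where f''(x) = 0 and concavity changes.
f(x) = -2x^4 + 5x^3 + 5x - 4
f'(x) = -8x^3 + 15x^2 + 5
f''(x) = -24x^2 + 30x
This is a quadratic in x. Use the discriminant to count real roots.
Discriminant = (30)^2 - 4 * (-24) * 0
= 900 - 0
= 900
Since discriminant > 0, f''(x) = 0 has 2 distinct real solutions.
A quadratic with two distinct real roots changes sign at each root, so concavity changes at both.
Number of inflection points: 2

2


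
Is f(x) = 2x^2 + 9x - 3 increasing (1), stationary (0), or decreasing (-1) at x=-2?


Compute f'(x) to determine behavior:
f'(x) = 4x + 9
f'(-2) = 4 * (-2) + 9
= -8 + 9
= 1
Since f'(-2) > 0, the function is increasing (1)

1


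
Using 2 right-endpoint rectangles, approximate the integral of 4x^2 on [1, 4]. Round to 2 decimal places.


Right Riemann sum uses right endpoints of each subinterval.
Interval: [1, 4], n = 2
dx = (4 - 1) / 2 = 3/2
Right endpoints: [5/2, 4]
f values: [25, 64]
Sum = dx * (sum of f values)
= 3/2 * 89
= 267/2 = 133.50

133.50


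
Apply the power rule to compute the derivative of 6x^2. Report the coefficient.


We apply the power rule: d/dx [ax^n] = a*n * x^(n-1)
d/dx [6x^2]
= 6 * 2 * x^(2-1)
= 12x
The coefficient is 12

12


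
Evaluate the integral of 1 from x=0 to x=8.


The integral of a constant k over [a, b] equals k * (b - a).
integral from 0 to 8 of 1 dx
= 1 * (8 - 0)
= 1 * 8
= 8

8


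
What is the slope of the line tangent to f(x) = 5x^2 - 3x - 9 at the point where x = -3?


The slope of the tangent line equals f'(x) at the point.
f(x) = 5x^2 - 3x - 9
f'(x) = 10x - 3
At x = -3:
f'(-3) = 10 * (-3) - 3
= -30 - 3
= -33

-33


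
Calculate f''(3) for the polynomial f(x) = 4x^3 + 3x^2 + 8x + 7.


First derivative:
f'(x) = 12x^2 + 6x + 8
Second derivative:
f''(x) = 24x + 6
Substitute x = 3:
f''(3) = 24 * 3 + 6
= 72 + 6
= 78

78


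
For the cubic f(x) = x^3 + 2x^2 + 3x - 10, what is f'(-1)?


Differentiate f(x) = x^3 + 2x^2 + 3x - 10 term by term:
f'(x) = 3x^2 + 4x + 3
Substitute x = -1:
f'(-1) = 3 * (-1)^2 + 4 * (-1) + 3
= 3 - 4 + 3
= 2

2


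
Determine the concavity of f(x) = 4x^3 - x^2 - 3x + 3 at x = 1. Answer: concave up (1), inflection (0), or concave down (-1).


Concavity is determined by the sign of f''(x).
f(x) = 4x^3 - x^2 - 3x + 3
f'(x) = 12x^2 - 2x - 3
f''(x) = 24x - 2
f''(1) = 24 * 1 - 2
= 24 - 2
= 22
Since f''(1) > 0, the function is concave up (1)

1


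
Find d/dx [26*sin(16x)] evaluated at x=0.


Apply the chain rule to differentiate 26*sin(16x):
d/dx [26*sin(16x)]
= 26 * cos(16x) * d/dx(16x)
= 26 * 16 * cos(16x)
= 416 * cos(16x)
Evaluate at x = 0:
= 416 * cos(0)
= 416 * 1
= 416

416


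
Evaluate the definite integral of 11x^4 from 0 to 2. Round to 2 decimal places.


Find the antiderivative of 11x^4:
F(x) = 11/5 * x^5
Apply the Fundamental Theorem of Calculus:
F(2) - F(0)
= 11/5 * 2^5 - 11/5 * 0^5
= 11/5 * (32 - 0)
= 11/5 * 32
= 352/5 = 70.40

70.40


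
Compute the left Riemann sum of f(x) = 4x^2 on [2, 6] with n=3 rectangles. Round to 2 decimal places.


Left Riemann sum uses left endpoints of each subinterval.
Interval: [2, 6], n = 3
dx = (6 - 2) / 3 = 4/3
Left endpoints: [2, 10/3, 14/3]
f values: [16, 400/9, 784/9]
Sum = dx * (sum of f values)
= 4/3 * 1328/9
= 5312/27 ≈ 196.74

196.74


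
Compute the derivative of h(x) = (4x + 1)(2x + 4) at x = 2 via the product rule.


Let u(x) = 4x + 1 and v(x) = 2x + 4
u'(x) = 4
v'(x) = 2
Product rule: h'(x) = u'(x)*v(x) + u(x)*v'(x)
= 4 * (2x + 4) + (4x + 1) * 2
At x = 2:
u(2) = 4 * 2 + 1 = 9
v(2) = 2 * 2 + 4 = 8
h'(2) = 4 * 8 + 9 * 2
= 32 + 18
= 50

50


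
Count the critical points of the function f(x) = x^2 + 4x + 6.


Find where f'(x) = 0:
f'(x) = 2x + 4
Set f'(x) = 0:
2x + 4 = 0
x = -4 / 2 = -2
This is a linear equation in x, so there is exactly one solution.
Number of critical points: 1

1


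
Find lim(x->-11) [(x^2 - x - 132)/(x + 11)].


Direct substitution gives 0/0, so we factor the numerator.
Factor: (x^2 - x - 132) = (x + 11)(x - 12)
Cancel the common factor (x + 11):
(x^2 - x - 132)/(x + 11) = (x - 12)
Now substitute x = -11:
= (-11) - (12) = -23

-23


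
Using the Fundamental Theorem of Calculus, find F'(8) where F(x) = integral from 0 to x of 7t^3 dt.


By the Fundamental Theorem of Calculus (Part 1):
If F(x) = integral from 0 to x of f(t) dt, then F'(x) = f(x)
Here f(t) = 7t^3
So F'(x) = 7x^3
Evaluate at x = 8:
F'(8) = 7 * 8^3
= 7 * 512
= 3584

3584


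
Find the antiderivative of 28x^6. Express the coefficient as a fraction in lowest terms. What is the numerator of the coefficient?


Apply the power rule for integration:
integral of ax^n dx = a/(n+1) * x^(n+1) + C
integral of 28x^6 dx
= 28/7 * x^7 + C
= 4 * x^7 + C
The coefficient in lowest terms is 4 = 4/1, so its numerator is 4

4


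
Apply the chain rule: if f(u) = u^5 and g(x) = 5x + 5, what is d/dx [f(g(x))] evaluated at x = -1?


Using the chain rule: (f(g(x)))' = f'(g(x)) * g'(x)
First, find g(-1):
g(-1) = 5 * (-1) + 5 = 0
Next, f'(u) = 5u^4
And g'(x) = 5
So f'(g(-1)) * g'(-1)
= 5 * 0^4 * 5
= 5 * 0 * 5
= 0

0


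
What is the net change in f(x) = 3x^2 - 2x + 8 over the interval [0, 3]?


Net change = f(b) - f(a)
f(x) = 3x^2 - 2x + 8
Compute f(3):
f(3) = 3 * 3^2 - 2 * 3 + 8
= 27 - 6 + 8
= 29
Compute f(0):
f(0) = 3 * 0^2 - 2 * 0 + 8
= 0 + 0 + 8
= 8
Net change = 29 - 8 = 21

21


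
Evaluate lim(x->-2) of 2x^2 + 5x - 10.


Since polynomials are continuous, we use direct substitution.
lim(x->-2) of 2x^2 + 5x - 10
= 2 * (-2)^2 + 5 * (-2) - 10
= 8 - 10 - 10
= -12

-12


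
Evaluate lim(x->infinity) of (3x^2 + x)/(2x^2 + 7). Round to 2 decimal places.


For limits at infinity with equal-degree polynomials,
we compare leading coefficients.
Numerator leading term: 3x^2
Denominator leading term: 2x^2
Divide both by x^2:
lim = (3 + 1/x) / (2 + 7/x^2)
As x -> infinity, the 1/x and 1/x^2 terms vanish:
= 3/2 = 1.50

1.50


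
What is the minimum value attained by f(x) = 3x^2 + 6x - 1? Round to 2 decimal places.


For a quadratic f(x) = ax^2 + bx + c with a > 0, the minimum is at the vertex.
Vertex x-coordinate: x = -b/(2a)
x = -(6) / (2 * 3)
x = -6/6 = -1
Substitute back to find the minimum value:
f(-1) = 3 * (-1)^2 + 6 * (-1) - 1
= 3 - 6 - 1
= -4 = -4.00

-4.00


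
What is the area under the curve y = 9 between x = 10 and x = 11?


The area under a constant function y = 9 is a rectangle.
Width = 11 - 10 = 1
Height = 9
Area = width * height
= 1 * 9
= 9

9


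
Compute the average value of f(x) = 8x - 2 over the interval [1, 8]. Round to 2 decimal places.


Average value = 1/(b-a) * integral from a to b of f(x) dx
First compute the integral of 8x - 2:
F(x) = 4x^2 - 2x
F(8) = 4 * 64 - 2 * 8 = 240
F(1) = 4 * 1 - 2 * 1 = 2
Integral = 240 - 2 = 238
Average = 238 / (8 - 1) = 238 / 7
= 34 = 34.00

34.00


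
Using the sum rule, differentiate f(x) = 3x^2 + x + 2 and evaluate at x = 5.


Differentiate term by term using power and sum rules:
f(x) = 3x^2 + x + 2
f'(x) = 6x + 1
Substitute x = 5:
f'(5) = 6 * 5 + 1
= 30 + 1
= 31

31


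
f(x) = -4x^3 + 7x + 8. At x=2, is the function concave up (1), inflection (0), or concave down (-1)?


Concavity is determined by the sign of f''(x).
f(x) = -4x^3 + 7x + 8
f'(x) = -12x^2 + 7
f''(x) = -24x
f''(2) = -24 * 2 + 0
= -48 + 0
= -48
Since f''(2) < 0, the function is concave down (-1)

-1


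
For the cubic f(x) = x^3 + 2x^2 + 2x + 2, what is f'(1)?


Differentiate f(x) = x^3 + 2x^2 + 2x + 2 term by term:
f'(x) = 3x^2 + 4x + 2
Substitute x = 1:
f'(1) = 3 * 1^2 + 4 * 1 + 2
= 3 + 4 + 2
= 9

9


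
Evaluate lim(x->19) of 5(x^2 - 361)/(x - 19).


Direct substitution gives 0/0, so we factor the numerator.
Factor: 5(x^2 - 361) = 5 * (x - 19)(x + 19)
Cancel the common factor (x - 19):
5(x^2 - 361)/(x - 19) = 5 * (x + 19)
Now substitute x = 19:
= 5 * (19 + 19) = 190

190


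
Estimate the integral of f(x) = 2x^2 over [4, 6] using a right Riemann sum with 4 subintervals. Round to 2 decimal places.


Right Riemann sum uses right endpoints of each subinterval.
Interval: [4, 6], n = 4
dx = (6 - 4) / 4 = 1/2
Right endpoints: [9/2, 5, 11/2, 6]
f values: [81/2, 50, 121/2, 72]
Sum = dx * (sum of f values)
= 1/2 * 223
= 223/2 = 111.50

111.50


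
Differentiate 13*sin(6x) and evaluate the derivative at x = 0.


Apply the chain rule to differentiate 13*sin(6x):
d/dx [13*sin(6x)]
= 13 * cos(6x) * d/dx(6x)
= 13 * 6 * cos(6x)
= 78 * cos(6x)
Evaluate at x = 0:
= 78 * cos(0)
= 78 * 1
= 78

78


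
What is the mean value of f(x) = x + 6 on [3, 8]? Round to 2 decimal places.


Average value = 1/(b-a) * integral from a to b of f(x) dx
First compute the integral of x + 6:
F(x) = (1/2)x^2 + 6x
F(8) = 1/2 * 64 + 6 * 8 = 80
F(3) = 1/2 * 9 + 6 * 3 = 45/2
Integral = 80 - 45/2 = 115/2
Average = (115/2) / (8 - 3) = (115/2) / 5
= 23/2 = 11.50

11.50


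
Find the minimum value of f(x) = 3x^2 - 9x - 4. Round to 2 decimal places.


For a quadratic f(x) = ax^2 + bx + c with a > 0, the minimum is at the vertex.
Vertex x-coordinate: x = -b/(2a)
x = -(-9) / (2 * 3)
x = 9/6 = 3/2
Substitute back to find the minimum value:
f(3/2) = 3 * (3/2)^2 - 9 * (3/2) - 4
= 27/4 - 27/2 - 4
= -43/4 = -10.75

-10.75


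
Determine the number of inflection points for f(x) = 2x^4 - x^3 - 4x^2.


Inflection points occur where f''(x) = 0 and concavity changes.
f(x) = 2x^4 - x^3 - 4x^2
f'(x) = 8x^3 - 3x^2 - 8x
f''(x) = 24x^2 - 6x - 8
This is a quadratic in x. Use the discriminant to count real roots.
Discriminant = (-6)^2 - 4 * 24 * (-8)
= 36 - (-768)
= 804
Since discriminant > 0, f''(x) = 0 has 2 distinct real solutions.
A quadratic with two distinct real roots changes sign at each root, so concavity changes at both.
Number of inflection points: 2

2


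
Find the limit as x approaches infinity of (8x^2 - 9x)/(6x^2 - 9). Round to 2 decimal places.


For limits at infinity with equal-degree polynomials,
we compare leading coefficients.
Numerator leading term: 8x^2
Denominator leading term: 6x^2
Divide both by x^2:
lim = (8 - 9/x) / (6 - 9/x^2)
As x -> infinity, the 1/x and 1/x^2 terms vanish:
= 8/6 = 4/3 ≈ 1.33

1.33


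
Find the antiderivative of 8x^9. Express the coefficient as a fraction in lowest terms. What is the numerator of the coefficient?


Apply the power rule for integration:
integral of ax^n dx = a/(n+1) * x^(n+1) + C
integral of 8x^9 dx
= 8/10 * x^10 + C
= 4/5 * x^10 + C
The coefficient in lowest terms is 4/5, and its numerator is 4

4


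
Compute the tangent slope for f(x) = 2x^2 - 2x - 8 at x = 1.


The slope of the tangent line equals f'(x) at the point.
f(x) = 2x^2 - 2x - 8
f'(x) = 4x - 2
At x = 1:
f'(1) = 4 * 1 - 2
= 4 - 2
= 2

2


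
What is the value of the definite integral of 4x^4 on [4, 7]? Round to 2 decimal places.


Find the antiderivative of 4x^4:
F(x) = 4/5 * x^5
Apply the Fundamental Theorem of Calculus:
F(7) - F(4)
= 4/5 * 7^5 - 4/5 * 4^5
= 4/5 * (16807 - 1024)
= 4/5 * 15783
= 63132/5 = 12626.40

12626.40


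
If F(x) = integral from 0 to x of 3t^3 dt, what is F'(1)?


By the Fundamental Theorem of Calculus (Part 1):
If F(x) = integral from 0 to x of f(t) dt, then F'(x) = f(x)
Here f(t) = 3t^3
So F'(x) = 3x^3
Evaluate at x = 1:
F'(1) = 3 * 1^3
= 3 * 1
= 3

3


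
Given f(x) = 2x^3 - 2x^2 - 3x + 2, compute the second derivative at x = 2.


First derivative:
f'(x) = 6x^2 - 4x - 3
Second derivative:
f''(x) = 12x - 4
Substitute x = 2:
f''(2) = 12 * 2 - 4
= 24 - 4
= 20

20


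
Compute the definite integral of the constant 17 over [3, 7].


The integral of a constant k over [a, b] equals k * (b - a).
integral from 3 to 7 of 17 dx
= 17 * (7 - 3)
= 17 * 4
= 68

68


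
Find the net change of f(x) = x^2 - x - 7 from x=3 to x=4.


Net change = f(b) - f(a)
f(x) = x^2 - x - 7
Compute f(4):
f(4) = 1 * 4^2 - 1 * 4 - 7
= 16 - 4 - 7
= 5
Compute f(3):
f(3) = 1 * 3^2 - 1 * 3 - 7
= 9 - 3 - 7
= -1
Net change = 5 - (-1) = 6

6


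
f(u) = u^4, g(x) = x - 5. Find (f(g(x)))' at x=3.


Using the chain rule: (f(g(x)))' = f'(g(x)) * g'(x)
First, find g(3):
g(3) = 1 * 3 - 5 = -2
Next, f'(u) = 4u^3
And g'(x) = 1
So f'(g(3)) * g'(3)
= 4 * (-2)^3 * 1
= 4 * (-8) * 1
= -32

-32


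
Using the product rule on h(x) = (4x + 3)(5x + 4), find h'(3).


Let u(x) = 4x + 3 and v(x) = 5x + 4
u'(x) = 4
v'(x) = 5
Product rule: h'(x) = u'(x)*v(x) + u(x)*v'(x)
= 4 * (5x + 4) + (4x + 3) * 5
At x = 3:
u(3) = 4 * 3 + 3 = 15
v(3) = 5 * 3 + 4 = 19
h'(3) = 4 * 19 + 15 * 5
= 76 + 75
= 151

151


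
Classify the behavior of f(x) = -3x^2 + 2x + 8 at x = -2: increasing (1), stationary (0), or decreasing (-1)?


Compute f'(x) to determine behavior:
f'(x) = -6x + 2
f'(-2) = -6 * (-2) + 2
= 12 + 2
= 14
Since f'(-2) > 0, the function is increasing (1)

1


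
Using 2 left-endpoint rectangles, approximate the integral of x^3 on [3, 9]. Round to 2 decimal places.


Left Riemann sum uses left endpoints of each subinterval.
Interval: [3, 9], n = 2
dx = (9 - 3) / 2 = 3
Left endpoints: [3, 6]
f values: [27, 216]
Sum = dx * (sum of f values)
= 3 * 243
= 729 = 729.00

729.00


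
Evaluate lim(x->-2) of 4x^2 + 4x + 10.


Since polynomials are continuous, we use direct substitution.
lim(x->-2) of 4x^2 + 4x + 10
= 4 * (-2)^2 + 4 * (-2) + 10
= 16 - 8 + 10
= 18

18


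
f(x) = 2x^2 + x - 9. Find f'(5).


Differentiate term by term using power and sum rules:
f(x) = 2x^2 + x - 9
f'(x) = 4x + 1
Substitute x = 5:
f'(5) = 4 * 5 + 1
= 20 + 1
= 21

21


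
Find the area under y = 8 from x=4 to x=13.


The area under a constant function y = 8 is a rectangle.
Width = 13 - 4 = 9
Height = 8
Area = width * height
= 9 * 8
= 72

72


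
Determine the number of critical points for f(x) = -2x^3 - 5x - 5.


Find where f'(x) = 0:
f(x) = -2x^3 - 5x - 5
f'(x) = -6x^2 - 5
This is a quadratic in x. Use the discriminant to count real roots.
Discriminant = (0)^2 - 4 * (-6) * (-5)
= 0 - 120
= -120
Since discriminant < 0, f'(x) = 0 has no real solutions.
Number of critical points: 0

0


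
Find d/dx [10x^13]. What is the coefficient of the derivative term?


We apply the power rule: d/dx [ax^n] = a*n * x^(n-1)
d/dx [10x^13]
= 10 * 13 * x^(13-1)
= 130x^12
The coefficient is 130

130


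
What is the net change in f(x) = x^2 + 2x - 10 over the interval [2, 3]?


Net change = f(b) - f(a)
f(x) = x^2 + 2x - 10
Compute f(3):
f(3) = 1 * 3^2 + 2 * 3 - 10
= 9 + 6 - 10
= 5
Compute f(2):
f(2) = 1 * 2^2 + 2 * 2 - 10
= 4 + 4 - 10
= -2
Net change = 5 - (-2) = 7

7


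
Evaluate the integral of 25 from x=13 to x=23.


The integral of a constant k over [a, b] equals k * (b - a).
integral from 13 to 23 of 25 dx
= 25 * (23 - 13)
= 25 * 10
= 250

250


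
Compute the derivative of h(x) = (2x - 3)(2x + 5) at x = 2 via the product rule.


Let u(x) = 2x - 3 and v(x) = 2x + 5
u'(x) = 2
v'(x) = 2
Product rule: h'(x) = u'(x)*v(x) + u(x)*v'(x)
= 2 * (2x + 5) + (2x - 3) * 2
At x = 2:
u(2) = 2 * 2 - 3 = 1
v(2) = 2 * 2 + 5 = 9
h'(2) = 2 * 9 + 1 * 2
= 18 + 2
= 20

20


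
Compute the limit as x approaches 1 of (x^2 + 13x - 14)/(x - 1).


Direct substitution gives 0/0, so we factor the numerator.
Factor: (x^2 + 13x - 14) = (x - 1)(x + 14)
Cancel the common factor (x - 1):
(x^2 + 13x - 14)/(x - 1) = (x + 14)
Now substitute x = 1:
= (1) - (-14) = 15

15


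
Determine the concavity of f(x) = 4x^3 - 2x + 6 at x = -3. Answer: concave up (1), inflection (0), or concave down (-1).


Concavity is determined by the sign of f''(x).
f(x) = 4x^3 - 2x + 6
f'(x) = 12x^2 - 2
f''(x) = 24x
f''(-3) = 24 * (-3) + 0
= -72 + 0
= -72
Since f''(-3) < 0, the function is concave down (-1)

-1


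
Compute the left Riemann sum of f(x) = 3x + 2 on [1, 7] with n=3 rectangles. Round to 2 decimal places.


Left Riemann sum uses left endpoints of each subinterval.
Interval: [1, 7], n = 3
dx = (7 - 1) / 3 = 2
Left endpoints: [1, 3, 5]
f values: [5, 11, 17]
Sum = dx * (sum of f values)
= 2 * 33
= 66 = 66.00

66.00


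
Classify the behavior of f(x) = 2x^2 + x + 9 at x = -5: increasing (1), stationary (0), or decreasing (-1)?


Compute f'(x) to determine behavior:
f'(x) = 4x + 1
f'(-5) = 4 * (-5) + 1
= -20 + 1
= -19
Since f'(-5) < 0, the function is decreasing (-1)

-1


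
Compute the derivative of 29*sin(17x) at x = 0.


Apply the chain rule to differentiate 29*sin(17x):
d/dx [29*sin(17x)]
= 29 * cos(17x) * d/dx(17x)
= 29 * 17 * cos(17x)
= 493 * cos(17x)
Evaluate at x = 0:
= 493 * cos(0)
= 493 * 1
= 493

493


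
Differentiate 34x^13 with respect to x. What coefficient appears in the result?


We apply the power rule: d/dx [ax^n] = a*n * x^(n-1)
d/dx [34x^13]
= 34 * 13 * x^(13-1)
= 442x^12
The coefficient is 442

442


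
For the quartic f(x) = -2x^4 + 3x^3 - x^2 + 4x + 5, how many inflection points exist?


Inflection points occur where f''(x) = 0 and concavity changes.
f(x) = -2x^4 + 3x^3 - x^2 + 4x + 5
f'(x) = -8x^3 + 9x^2 - 2x + 4
f''(x) = -24x^2 + 18x - 2
This is a quadratic in x. Use the discriminant to count real roots.
Discriminant = (18)^2 - 4 * (-24) * (-2)
= 324 - 192
= 132
Since discriminant > 0, f''(x) = 0 has 2 distinct real solutions.
A quadratic with two distinct real roots changes sign at each root, so concavity changes at both.
Number of inflection points: 2

2


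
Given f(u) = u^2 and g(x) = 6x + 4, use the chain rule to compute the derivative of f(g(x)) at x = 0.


Using the chain rule: (f(g(x)))' = f'(g(x)) * g'(x)
First, find g(0):
g(0) = 6 * 0 + 4 = 4
Next, f'(u) = 2u
And g'(x) = 6
So f'(g(0)) * g'(0)
= 2 * 4 * 6
= 48

48


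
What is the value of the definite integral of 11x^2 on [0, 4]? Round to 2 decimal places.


Find the antiderivative of 11x^2:
F(x) = 11/3 * x^3
Apply the Fundamental Theorem of Calculus:
F(4) - F(0)
= 11/3 * 4^3 - 11/3 * 0^3
= 11/3 * (64 - 0)
= 11/3 * 64
= 704/3 ≈ 234.67

234.67


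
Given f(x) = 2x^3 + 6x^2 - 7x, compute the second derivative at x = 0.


First derivative:
f'(x) = 6x^2 + 12x - 7
Second derivative:
f''(x) = 12x + 12
Substitute x = 0:
f''(0) = 12 * 0 + 12
= 0 + 12
= 12

12


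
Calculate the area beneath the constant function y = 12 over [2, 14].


The area under a constant function y = 12 is a rectangle.
Width = 14 - 2 = 12
Height = 12
Area = width * height
= 12 * 12
= 144

144


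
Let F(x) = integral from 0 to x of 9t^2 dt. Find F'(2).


By the Fundamental Theorem of Calculus (Part 1):
If F(x) = integral from 0 to x of f(t) dt, then F'(x) = f(x)
Here f(t) = 9t^2
So F'(x) = 9x^2
Evaluate at x = 2:
F'(2) = 9 * 2^2
= 9 * 4
= 36

36


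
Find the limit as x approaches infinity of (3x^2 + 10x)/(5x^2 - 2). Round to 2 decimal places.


For limits at infinity with equal-degree polynomials,
we compare leading coefficients.
Numerator leading term: 3x^2
Denominator leading term: 5x^2
Divide both by x^2:
lim = (3 + 10/x) / (5 - 2/x^2)
As x -> infinity, the 1/x and 1/x^2 terms vanish:
= 3/5 = 0.60

0.60


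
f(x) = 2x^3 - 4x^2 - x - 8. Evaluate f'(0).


Differentiate f(x) = 2x^3 - 4x^2 - x - 8 term by term:
f'(x) = 6x^2 - 8x - 1
Substitute x = 0:
f'(0) = 6 * 0^2 - 8 * 0 - 1
= 0 + 0 - 1
= -1

-1


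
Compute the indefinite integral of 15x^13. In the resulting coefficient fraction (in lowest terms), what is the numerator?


Apply the power rule for integration:
integral of ax^n dx = a/(n+1) * x^(n+1) + C
integral of 15x^13 dx
= 15/14 * x^14 + C
The coefficient in lowest terms is 15/14, and its numerator is 15

15


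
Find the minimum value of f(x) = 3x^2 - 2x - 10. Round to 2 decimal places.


For a quadratic f(x) = ax^2 + bx + c with a > 0, the minimum is at the vertex.
Vertex x-coordinate: x = -b/(2a)
x = -(-2) / (2 * 3)
x = 2/6 = 1/3
Substitute back to find the minimum value:
f(1/3) = 3 * (1/3)^2 - 2 * (1/3) - 10
= 1/3 - 2/3 - 10
= -31/3 ≈ -10.33

-10.33


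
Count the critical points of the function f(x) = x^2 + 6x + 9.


Find where f'(x) = 0:
f'(x) = 2x + 6
Set f'(x) = 0:
2x + 6 = 0
x = -6 / 2 = -3
This is a linear equation in x, so there is exactly one solution.
Number of critical points: 1

1


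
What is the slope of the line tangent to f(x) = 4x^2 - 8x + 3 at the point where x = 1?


The slope of the tangent line equals f'(x) at the point.
f(x) = 4x^2 - 8x + 3
f'(x) = 8x - 8
At x = 1:
f'(1) = 8 * 1 - 8
= 8 - 8
= 0

0
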